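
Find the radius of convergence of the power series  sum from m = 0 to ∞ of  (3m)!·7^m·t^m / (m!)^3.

R = 1/189

Apply the ratio test: |a_{m+1}| / |a_m| = (3m+1)·(3m+2)·(3m+3)/(m+1)³ · 7, which tends to 189 as m → ∞.
The series converges when 189 · |t| < 1, giving R = 1/189.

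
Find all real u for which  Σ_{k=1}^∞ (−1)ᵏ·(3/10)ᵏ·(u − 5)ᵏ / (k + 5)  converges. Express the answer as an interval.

(5/3, 25/3]

The ratio of consecutive coefficients is [(k + 5)/((k+1) + 5)] · 3/10 → 3/10.
Thus R = 1/(3/10) = 10/3.
When u = 25/3, an alternating series whose terms decrease to 0 in absolute value, so it converges by the Leibniz criterion.
When u = 5/3, comparison with the harmonic series Σ 1/k shows the series diverges.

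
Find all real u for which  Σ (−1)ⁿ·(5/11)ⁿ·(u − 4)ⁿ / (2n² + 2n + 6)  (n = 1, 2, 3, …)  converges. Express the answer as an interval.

By the ratio test, |a_{n+1}/a_n| = [(2n² + 2n + 6)/(2(n+1)² + 2(n+1) + 6)] · 5/11 → 5/11.
Hence the series converges for |u − 4| < 1/(5/11) = 11/5, so the radius of convergence is 11/5.
Check u = 31/5: the series is dominated by a constant times Σ 1/n², which converges (p = 2 > 1).
Endpoint u = 9/5: the series is dominated by a constant times Σ 1/n², which converges (p = 2 > 1).

[9/5, 31/5]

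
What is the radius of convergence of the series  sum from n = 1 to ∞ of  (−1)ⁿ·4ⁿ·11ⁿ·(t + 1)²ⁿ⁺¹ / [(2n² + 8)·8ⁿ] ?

Apply the ratio test: |a_{n+1}| / |a_n| = [(2n² + 8)/(2(n+1)² + 8)] · 4·11/8, which tends to 11/2 as n → ∞.
Writing y = (t + 1)², the series in y has radius 2/11, so |t + 1| < √(2/11) and R = √22/11.

R = √22/11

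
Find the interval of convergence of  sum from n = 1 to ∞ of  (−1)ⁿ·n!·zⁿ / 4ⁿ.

By the ratio test, |a_{n+1}/a_n| = (n+1) · 1/4 → ∞.
The ratio grows without bound, so the series diverges whenever z ≠ 0; it converges only at z = 0. R = 0.

{0}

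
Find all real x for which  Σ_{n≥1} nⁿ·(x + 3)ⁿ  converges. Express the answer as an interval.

{-3}

By the Cauchy root test, |a_n|^(1/n) = n → ∞.
Since the n-th root of |a_n| is unbounded, the series converges only at x = -3; R = 0.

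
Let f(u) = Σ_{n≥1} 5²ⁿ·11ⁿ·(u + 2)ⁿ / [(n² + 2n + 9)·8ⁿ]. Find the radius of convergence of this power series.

By the ratio test, |a_{n+1}/a_n| = [(n² + 2n + 9)/((n+1)² + 2(n+1) + 9)] · 25·11/8 → 275/8.
Convergence for |u + 2| · 275/8 < 1, i.e. |u + 2| < 8/275. So R = 8/275.

R = 8/275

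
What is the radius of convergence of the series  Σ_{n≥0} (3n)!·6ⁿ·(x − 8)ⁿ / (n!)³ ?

The ratio of consecutive coefficients is (3n+1)·(3n+2)·(3n+3)/(n+1)³ · 6 → 162.
Thus R = 1/(162) = 1/162.

R = 1/162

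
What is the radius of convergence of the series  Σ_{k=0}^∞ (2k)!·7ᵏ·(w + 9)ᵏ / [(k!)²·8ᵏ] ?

The ratio of consecutive coefficients is (2k+1)·(2k+2)/(k+1)² · 7/8 → 7/2.
Hence the series converges for |w + 9| < 1/(7/2) = 2/7, so the radius of convergence is 2/7.

R = 2/7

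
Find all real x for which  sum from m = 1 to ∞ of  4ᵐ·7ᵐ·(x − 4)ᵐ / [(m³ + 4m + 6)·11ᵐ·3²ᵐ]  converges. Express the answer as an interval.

Ratio test: |a_{m+1}/a_m| = [(m³ + 4m + 6)/((m+1)³ + 4(m+1) + 6)] · 4·7/(11·9) → 28/99 as m → ∞.
Thus R = 1/(28/99) = 99/28.
Check x = 211/28: the terms are on the order of 1/m³, so the series converges absolutely by comparison with the p-series (p = 3 > 1).
When x = 13/28, absolute convergence follows by limit comparison with Σ 1/m³.

[13/28, 211/28]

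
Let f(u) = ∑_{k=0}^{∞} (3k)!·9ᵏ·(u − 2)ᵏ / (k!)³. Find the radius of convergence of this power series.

The ratio of consecutive coefficients is (3k+1)·(3k+2)·(3k+3)/(k+1)³ · 9 → 243.
Hence the series converges for |u − 2| < 1/(243) = 1/243, so the radius of convergence is 1/243.

R = 1/243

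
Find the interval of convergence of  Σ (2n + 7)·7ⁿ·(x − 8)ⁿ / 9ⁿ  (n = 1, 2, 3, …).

The ratio of consecutive coefficients is [(2(n+1) + 7)/(2n + 7)] · 7/9 → 7/9.
The series converges when 7/9 · |x − 8| < 1, giving R = 9/7.
Endpoint x = 65/7: the n-th term does not approach 0; divergence by the term test.
At x = 47/7: the terms do not tend to 0, so the series diverges.

(47/7, 65/7)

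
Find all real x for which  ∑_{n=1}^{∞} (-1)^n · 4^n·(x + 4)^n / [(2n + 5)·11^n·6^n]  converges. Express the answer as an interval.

Apply the ratio test: |a_{n+1}| / |a_n| = [(2n + 5)/(2(n+1) + 5)] · 4/(11·6), which tends to 2/33 as n → ∞.
Convergence for |x + 4| · 2/33 < 1, i.e. |x + 4| < 33/2. So R = 33/2.
When x = 25/2, an alternating series whose terms decrease to 0 in absolute value, so it converges by the Leibniz criterion.
When x = -41/2, the terms behave like c/n; limit comparison with the harmonic series gives divergence.

(-41/2, 25/2]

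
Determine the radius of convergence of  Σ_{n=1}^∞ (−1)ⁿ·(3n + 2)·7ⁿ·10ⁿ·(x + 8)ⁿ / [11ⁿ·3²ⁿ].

R = 99/70

Ratio test: |a_{n+1}/a_n| = [(3(n+1) + 2)/(3n + 2)] · 7·10/(11·9) → 70/99 as n → ∞.
Convergence for |x + 8| · 70/99 < 1, i.e. |x + 8| < 99/70. So R = 99/70.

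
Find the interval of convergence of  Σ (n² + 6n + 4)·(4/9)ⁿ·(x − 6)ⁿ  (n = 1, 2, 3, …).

(15/4, 33/4)

Apply the ratio test: |a_{n+1}| / |a_n| = [((n+1)² + 6(n+1) + 4)/(n² + 6n + 4)] · 4/9, which tends to 4/9 as n → ∞.
Hence the series converges for |x − 6| < 1/(4/9) = 9/4, so the radius of convergence is 9/4.
Check x = 33/4: the n-th term does not approach 0; divergence by the term test.
When x = 15/4, the terms have absolute value of order n², which does not tend to 0, so the series diverges by the divergence test.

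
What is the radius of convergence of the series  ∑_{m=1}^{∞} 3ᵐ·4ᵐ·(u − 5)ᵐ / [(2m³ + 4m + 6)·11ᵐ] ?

By the ratio test, |a_{m+1}/a_m| = [(2m³ + 4m + 6)/(2(m+1)³ + 4(m+1) + 6)] · 3·4/11 → 12/11.
Convergence for |u − 5| · 12/11 < 1, i.e. |u − 5| < 11/12. So R = 11/12.

R = 11/12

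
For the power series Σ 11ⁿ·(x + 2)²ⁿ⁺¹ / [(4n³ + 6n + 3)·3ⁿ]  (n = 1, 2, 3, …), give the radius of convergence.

R = √33/11

Apply the ratio test: |a_{n+1}| / |a_n| = [(4n³ + 6n + 3)/(4(n+1)³ + 6(n+1) + 3)] · 11/3, which tends to 11/3 as n → ∞.
Since the exponent of (x + 2) increases by 2 each term, convergence requires |x + 2|² < 3/11, hence R = √33/11.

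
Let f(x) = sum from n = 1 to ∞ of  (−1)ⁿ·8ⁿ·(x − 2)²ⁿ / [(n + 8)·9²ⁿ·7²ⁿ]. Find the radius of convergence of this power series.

R = 63√2/4

The ratio of consecutive coefficients is [(n + 8)/((n+1) + 8)] · 8/(81·49) → 8/3969.
Since the exponent of (x − 2) increases by 2 each term, convergence requires |x − 2|² < 3969/8, hence R = 63√2/4.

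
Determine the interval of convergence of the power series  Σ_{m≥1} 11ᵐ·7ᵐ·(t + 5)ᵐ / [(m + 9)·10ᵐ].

Ratio test: |a_{m+1}/a_m| = [(m + 9)/((m+1) + 9)] · 11·7/10 → 77/10 as m → ∞.
Convergence for |t + 5| · 77/10 < 1, i.e. |t + 5| < 10/77. So R = 10/77.
Endpoint t = -375/77: the terms are asymptotic to a nonzero constant times 1/m, so the series diverges by limit comparison with Σ 1/m.
Check t = -395/77: convergence follows from the alternating series test (terms decrease monotonically to 0).

[-395/77, -375/77)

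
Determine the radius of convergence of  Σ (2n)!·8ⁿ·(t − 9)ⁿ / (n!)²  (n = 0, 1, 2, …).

The ratio of consecutive coefficients is (2n+1)·(2n+2)/(n+1)² · 8 → 32.
Thus R = 1/(32) = 1/32.

R = 1/32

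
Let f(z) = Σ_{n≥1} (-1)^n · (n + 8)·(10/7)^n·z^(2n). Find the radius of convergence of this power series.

R = √70/10

By the ratio test, |a_{n+1}/a_n| = [((n+1) + 8)/(n + 8)] · 10/7 → 10/7.
Writing y = z², the series in y has radius 7/10, so |z| < √(7/10) and R = √70/10.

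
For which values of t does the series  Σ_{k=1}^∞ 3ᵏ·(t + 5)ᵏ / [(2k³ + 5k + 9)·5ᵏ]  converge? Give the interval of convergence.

[-20/3, -10/3]

Ratio test: |a_{k+1}/a_k| = [(2k³ + 5k + 9)/(2(k+1)³ + 5(k+1) + 9)] · 3/5 → 3/5 as k → ∞.
Thus R = 1/(3/5) = 5/3.
When t = -10/3, the terms are on the order of 1/k³, so the series converges absolutely by comparison with the p-series (p = 3 > 1).
Endpoint t = -20/3: absolute convergence follows by limit comparison with Σ 1/k³.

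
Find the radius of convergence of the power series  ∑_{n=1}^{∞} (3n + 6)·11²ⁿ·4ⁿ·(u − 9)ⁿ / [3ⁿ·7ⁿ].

R = 21/484

The ratio of consecutive coefficients is [(3(n+1) + 6)/(3n + 6)] · 121·4/(3·7) → 484/21.
The series converges when 484/21 · |u − 9| < 1, giving R = 21/484.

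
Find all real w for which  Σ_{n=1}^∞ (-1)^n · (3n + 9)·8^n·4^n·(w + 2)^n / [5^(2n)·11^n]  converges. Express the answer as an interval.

(-339/32, 211/32)

Apply the ratio test: |a_{n+1}| / |a_n| = [(3(n+1) + 9)/(3n + 9)] · 8·4/(25·11), which tends to 32/275 as n → ∞.
The series converges when 32/275 · |w + 2| < 1, giving R = 275/32.
When w = 211/32, the terms do not tend to 0, so the series diverges.
When w = -339/32, the n-th term does not approach 0; divergence by the term test.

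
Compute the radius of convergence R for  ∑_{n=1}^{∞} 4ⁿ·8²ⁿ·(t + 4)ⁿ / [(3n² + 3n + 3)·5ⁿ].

Apply the ratio test: |a_{n+1}| / |a_n| = [(3n² + 3n + 3)/(3(n+1)² + 3(n+1) + 3)] · 4·64/5, which tends to 256/5 as n → ∞.
Convergence for |t + 4| · 256/5 < 1, i.e. |t + 4| < 5/256. So R = 5/256.

R = 5/256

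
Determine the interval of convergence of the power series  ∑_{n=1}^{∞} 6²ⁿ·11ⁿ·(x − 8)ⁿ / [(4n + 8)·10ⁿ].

The ratio of consecutive coefficients is [(4n + 8)/(4(n+1) + 8)] · 36·11/10 → 198/5.
Convergence for |x − 8| · 198/5 < 1, i.e. |x − 8| < 5/198. So R = 5/198.
At x = 1589/198: the terms are asymptotic to a nonzero constant times 1/n, so the series diverges by limit comparison with Σ 1/n.
At x = 1579/198: an alternating series whose terms decrease to 0 in absolute value, so it converges by the Leibniz criterion.

[1579/198, 1589/198)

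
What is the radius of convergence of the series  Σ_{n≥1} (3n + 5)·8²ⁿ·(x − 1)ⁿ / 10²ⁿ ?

R = 25/16

By the ratio test, |a_{n+1}/a_n| = [(3(n+1) + 5)/(3n + 5)] · 64/100 → 16/25.
Thus R = 1/(16/25) = 25/16.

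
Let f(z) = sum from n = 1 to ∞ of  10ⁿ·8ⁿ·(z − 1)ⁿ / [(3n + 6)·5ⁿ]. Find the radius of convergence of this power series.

R = 1/16

By the ratio test, |a_{n+1}/a_n| = [(3n + 6)/(3(n+1) + 6)] · 10·8/5 → 16.
Convergence for |z − 1| · 16 < 1, i.e. |z − 1| < 1/16. So R = 1/16.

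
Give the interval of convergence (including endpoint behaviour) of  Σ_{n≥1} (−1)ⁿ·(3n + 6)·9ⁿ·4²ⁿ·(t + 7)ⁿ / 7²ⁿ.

(-1057/144, -959/144)

The ratio of consecutive coefficients is [(3(n+1) + 6)/(3n + 6)] · 9·16/49 → 144/49.
Thus R = 1/(144/49) = 49/144.
Check t = -959/144: the n-th term does not approach 0; divergence by the term test.
At t = -1057/144: the terms have absolute value of order n, which does not tend to 0, so the series diverges by the divergence test.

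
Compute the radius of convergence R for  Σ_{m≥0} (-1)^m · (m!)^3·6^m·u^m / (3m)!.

R = 9/2

The ratio of consecutive coefficients is (m+1)³/[(3m+1)·(3m+2)·(3m+3)] · 6 → 2/9.
Thus R = 1/(2/9) = 9/2.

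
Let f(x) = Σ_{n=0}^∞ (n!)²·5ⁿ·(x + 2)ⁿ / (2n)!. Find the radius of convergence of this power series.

R = 4/5

Ratio test: |a_{n+1}/a_n| = (n+1)²/[(2n+1)·(2n+2)] · 5 → 5/4 as n → ∞.
Convergence for |x + 2| · 5/4 < 1, i.e. |x + 2| < 4/5. So R = 4/5.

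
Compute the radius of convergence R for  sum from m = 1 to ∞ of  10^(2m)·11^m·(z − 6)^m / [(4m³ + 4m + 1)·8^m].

By the ratio test, |a_{m+1}/a_m| = [(4m³ + 4m + 1)/(4(m+1)³ + 4(m+1) + 1)] · 100·11/8 → 275/2.
Convergence for |z − 6| · 275/2 < 1, i.e. |z − 6| < 2/275. So R = 2/275.

R = 2/275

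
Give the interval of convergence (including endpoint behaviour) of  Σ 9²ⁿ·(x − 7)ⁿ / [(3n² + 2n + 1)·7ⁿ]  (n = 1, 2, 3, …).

Ratio test: |a_{n+1}/a_n| = [(3n² + 2n + 1)/(3(n+1)² + 2(n+1) + 1)] · 81/7 → 81/7 as n → ∞.
Convergence for |x − 7| · 81/7 < 1, i.e. |x − 7| < 7/81. So R = 7/81.
When x = 574/81, the series is dominated by a constant times Σ 1/n², which converges (p = 2 > 1).
At x = 560/81: absolute convergence follows by limit comparison with Σ 1/n².

[560/81, 574/81]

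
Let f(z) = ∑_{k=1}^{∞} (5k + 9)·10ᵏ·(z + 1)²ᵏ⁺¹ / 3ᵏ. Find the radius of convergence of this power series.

R = √30/10

The ratio of consecutive coefficients is [(5(k+1) + 9)/(5k + 9)] · 10/3 → 10/3.
Writing y = (z + 1)², the series in y has radius 3/10, so |z + 1| < √(3/10) and R = √30/10.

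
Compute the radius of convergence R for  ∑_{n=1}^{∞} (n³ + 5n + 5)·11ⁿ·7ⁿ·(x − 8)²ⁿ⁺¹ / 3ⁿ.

The ratio of consecutive coefficients is [((n+1)³ + 5(n+1) + 5)/(n³ + 5n + 5)] · 11·7/3 → 77/3.
Since the exponent of (x − 8) increases by 2 each term, convergence requires |x − 8|² < 3/77, hence R = √231/77.

R = √231/77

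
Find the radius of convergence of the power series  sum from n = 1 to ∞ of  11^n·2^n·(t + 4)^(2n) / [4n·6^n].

R = √33/11

Apply the ratio test: |a_{n+1}| / |a_n| = [4n/4(n+1)] · 11·2/6, which tends to 11/3 as n → ∞.
Successive powers of (t + 4) differ by 2, so the series converges when |t + 4|² · 11/3 < 1, i.e. |t + 4| < √(3/11). So R = √33/11.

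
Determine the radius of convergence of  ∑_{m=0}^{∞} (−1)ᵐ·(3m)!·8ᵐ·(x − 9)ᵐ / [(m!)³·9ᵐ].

R = 1/24

The ratio of consecutive coefficients is (3m+1)·(3m+2)·(3m+3)/(m+1)³ · 8/9 → 24.
Hence the series converges for |x − 9| < 1/(24) = 1/24, so the radius of convergence is 1/24.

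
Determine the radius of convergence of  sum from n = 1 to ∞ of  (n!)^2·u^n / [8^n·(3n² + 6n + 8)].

The ratio of consecutive coefficients is (n+1)² · 1/8 · (3n² + 6n + 8)/(3(n+1)² + 6(n+1) + 8) → ∞.
The terms grow without bound for any u ≠ 0, so R = 0 (convergence only at u = 0).

R = 0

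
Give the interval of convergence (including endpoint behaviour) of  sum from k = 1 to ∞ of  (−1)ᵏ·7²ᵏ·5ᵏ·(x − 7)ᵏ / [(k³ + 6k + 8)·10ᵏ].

[341/49, 345/49]

Apply the ratio test: |a_{k+1}| / |a_k| = [(k³ + 6k + 8)/((k+1)³ + 6(k+1) + 8)] · 49·5/10, which tends to 49/2 as k → ∞.
Thus R = 1/(49/2) = 2/49.
Endpoint x = 345/49: the series is dominated by a constant times Σ 1/k³, which converges (p = 3 > 1).
When x = 341/49, the series is dominated by a constant times Σ 1/k³, which converges (p = 3 > 1).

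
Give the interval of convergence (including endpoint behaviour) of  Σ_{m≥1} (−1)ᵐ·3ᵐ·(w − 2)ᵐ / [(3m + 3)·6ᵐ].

(0, 4]

The ratio of consecutive coefficients is [(3m + 3)/(3(m+1) + 3)] · 3/6 → 1/2.
The series converges when 1/2 · |w − 2| < 1, giving R = 2.
Endpoint w = 4: convergence follows from the alternating series test (terms decrease monotonically to 0).
Check w = 0: comparison with the harmonic series Σ 1/m shows the series diverges.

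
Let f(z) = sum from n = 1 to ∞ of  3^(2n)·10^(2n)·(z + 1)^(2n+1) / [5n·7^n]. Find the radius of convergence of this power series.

R = √7/30

By the ratio test, |a_{n+1}/a_n| = [5n/5(n+1)] · 9·100/7 → 900/7.
Since the exponent of (z + 1) increases by 2 each term, convergence requires |z + 1|² < 7/900, hence R = √7/30.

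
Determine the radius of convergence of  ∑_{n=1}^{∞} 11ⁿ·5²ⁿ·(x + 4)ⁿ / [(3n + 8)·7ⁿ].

Ratio test: |a_{n+1}/a_n| = [(3n + 8)/(3(n+1) + 8)] · 11·25/7 → 275/7 as n → ∞.
The series converges when 275/7 · |x + 4| < 1, giving R = 7/275.

R = 7/275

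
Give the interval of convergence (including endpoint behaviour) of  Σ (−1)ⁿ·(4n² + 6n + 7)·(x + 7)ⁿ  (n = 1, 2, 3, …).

(-8, -6)

Apply the ratio test: |a_{n+1}| / |a_n| = (4(n+1)² + 6(n+1) + 7)/(4n² + 6n + 7), which tends to 1 as n → ∞.
Convergence for |x + 7| < 1, so R = 1.
At x = -6: the terms have absolute value of order n², which does not tend to 0, so the series diverges by the divergence test.
When x = -8, the terms do not tend to 0, so the series diverges.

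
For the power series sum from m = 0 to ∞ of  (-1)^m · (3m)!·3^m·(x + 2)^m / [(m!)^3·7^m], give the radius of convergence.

R = 7/81

By the ratio test, |a_{m+1}/a_m| = (3m+1)·(3m+2)·(3m+3)/(m+1)³ · 3/7 → 81/7.
Thus R = 1/(81/7) = 7/81.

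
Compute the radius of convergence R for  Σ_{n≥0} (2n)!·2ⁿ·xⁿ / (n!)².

Ratio test: |a_{n+1}/a_n| = (2n+1)·(2n+2)/(n+1)² · 2 → 8 as n → ∞.
Convergence for |x| · 8 < 1, i.e. |x| < 1/8. So R = 1/8.

R = 1/8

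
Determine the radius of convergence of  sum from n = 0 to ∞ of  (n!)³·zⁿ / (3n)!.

R = 27

The ratio of consecutive coefficients is (n+1)³/[(3n+1)·(3n+2)·(3n+3)] → 1/27.
The series converges when 1/27 · |z| < 1, giving R = 27.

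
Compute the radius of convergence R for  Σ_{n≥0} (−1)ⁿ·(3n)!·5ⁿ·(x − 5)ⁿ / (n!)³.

Ratio test: |a_{n+1}/a_n| = (3n+1)·(3n+2)·(3n+3)/(n+1)³ · 5 → 135 as n → ∞.
Convergence for |x − 5| · 135 < 1, i.e. |x − 5| < 1/135. So R = 1/135.

R = 1/135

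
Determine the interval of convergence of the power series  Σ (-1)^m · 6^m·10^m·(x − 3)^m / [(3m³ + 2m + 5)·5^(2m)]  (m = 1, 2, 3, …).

[31/12, 41/12]

Apply the ratio test: |a_{m+1}| / |a_m| = [(3m³ + 2m + 5)/(3(m+1)³ + 2(m+1) + 5)] · 6·10/25, which tends to 12/5 as m → ∞.
The series converges when 12/5 · |x − 3| < 1, giving R = 5/12.
When x = 41/12, the terms are on the order of 1/m³, so the series converges absolutely by comparison with the p-series (p = 3 > 1).
Endpoint x = 31/12: absolute convergence follows by limit comparison with Σ 1/m³.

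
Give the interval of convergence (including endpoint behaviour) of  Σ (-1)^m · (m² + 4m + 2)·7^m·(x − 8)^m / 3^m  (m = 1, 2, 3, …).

The ratio of consecutive coefficients is [((m+1)² + 4(m+1) + 2)/(m² + 4m + 2)] · 7/3 → 7/3.
Hence the series converges for |x − 8| < 1/(7/3) = 3/7, so the radius of convergence is 3/7.
At x = 59/7: the terms do not tend to 0, so the series diverges.
Endpoint x = 53/7: the m-th term does not approach 0; divergence by the term test.

(53/7, 59/7)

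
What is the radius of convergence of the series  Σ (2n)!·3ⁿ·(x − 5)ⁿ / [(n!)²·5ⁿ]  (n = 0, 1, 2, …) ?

R = 5/12

By the ratio test, |a_{n+1}/a_n| = (2n+1)·(2n+2)/(n+1)² · 3/5 → 12/5.
The series converges when 12/5 · |x − 5| < 1, giving R = 5/12.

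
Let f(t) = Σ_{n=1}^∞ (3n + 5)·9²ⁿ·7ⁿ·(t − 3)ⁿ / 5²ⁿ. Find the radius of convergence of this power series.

R = 25/567

The ratio of consecutive coefficients is [(3(n+1) + 5)/(3n + 5)] · 81·7/25 → 567/25.
Convergence for |t − 3| · 567/25 < 1, i.e. |t − 3| < 25/567. So R = 25/567.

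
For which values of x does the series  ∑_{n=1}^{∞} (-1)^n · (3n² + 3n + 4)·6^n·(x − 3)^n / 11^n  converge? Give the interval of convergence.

By the ratio test, |a_{n+1}/a_n| = [(3(n+1)² + 3(n+1) + 4)/(3n² + 3n + 4)] · 6/11 → 6/11.
Hence the series converges for |x − 3| < 1/(6/11) = 11/6, so the radius of convergence is 11/6.
When x = 29/6, the terms do not tend to 0, so the series diverges.
Endpoint x = 7/6: the n-th term does not approach 0; divergence by the term test.

(7/6, 29/6)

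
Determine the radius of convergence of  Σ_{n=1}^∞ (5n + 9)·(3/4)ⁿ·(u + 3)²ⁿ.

R = 2√3/3

Ratio test: |a_{n+1}/a_n| = [(5(n+1) + 9)/(5n + 9)] · 3/4 → 3/4 as n → ∞.
Since the exponent of (u + 3) increases by 2 each term, convergence requires |u + 3|² < 4/3, hence R = 2√3/3.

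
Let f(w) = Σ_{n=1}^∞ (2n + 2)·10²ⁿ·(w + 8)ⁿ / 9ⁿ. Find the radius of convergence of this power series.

R = 9/100

Apply the ratio test: |a_{n+1}| / |a_n| = [(2(n+1) + 2)/(2n + 2)] · 100/9, which tends to 100/9 as n → ∞.
Hence the series converges for |w + 8| < 1/(100/9) = 9/100, so the radius of convergence is 9/100.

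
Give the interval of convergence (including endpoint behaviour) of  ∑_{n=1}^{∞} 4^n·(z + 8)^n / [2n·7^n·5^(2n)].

[-207/4, 143/4)

Apply the ratio test: |a_{n+1}| / |a_n| = [2n/2(n+1)] · 4/(7·25), which tends to 4/175 as n → ∞.
The series converges when 4/175 · |z + 8| < 1, giving R = 175/4.
At z = 143/4: the terms behave like c/n; limit comparison with the harmonic series gives divergence.
Endpoint z = -207/4: convergence follows from the alternating series test (terms decrease monotonically to 0).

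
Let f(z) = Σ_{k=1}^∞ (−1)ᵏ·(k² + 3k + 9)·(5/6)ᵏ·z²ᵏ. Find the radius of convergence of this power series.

Ratio test: |a_{k+1}/a_k| = [((k+1)² + 3(k+1) + 9)/(k² + 3k + 9)] · 5/6 → 5/6 as k → ∞.
Writing y = z², the series in y has radius 6/5, so |z| < √(6/5) and R = √30/5.

R = √30/5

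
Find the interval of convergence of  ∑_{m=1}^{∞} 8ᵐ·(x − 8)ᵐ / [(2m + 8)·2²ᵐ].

[15/2, 17/2)

Apply the ratio test: |a_{m+1}| / |a_m| = [(2m + 8)/(2(m+1) + 8)] · 8/4, which tends to 2 as m → ∞.
Hence the series converges for |x − 8| < 1/(2) = 1/2, so the radius of convergence is 1/2.
Check x = 17/2: the terms behave like c/m; limit comparison with the harmonic series gives divergence.
When x = 15/2, the terms alternate in sign and decrease monotonically to 0 in absolute value (size ~ c/m), so the alternating series test gives convergence.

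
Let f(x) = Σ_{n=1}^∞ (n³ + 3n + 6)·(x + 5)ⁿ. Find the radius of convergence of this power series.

Apply the ratio test: |a_{n+1}| / |a_n| = ((n+1)³ + 3(n+1) + 6)/(n³ + 3n + 6), which tends to 1 as n → ∞.
So the series converges when |x + 5| < 1 and diverges when |x + 5| > 1; R = 1.

R = 1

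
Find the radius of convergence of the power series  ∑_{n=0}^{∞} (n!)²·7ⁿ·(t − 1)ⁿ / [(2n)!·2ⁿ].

R = 8/7

Apply the ratio test: |a_{n+1}| / |a_n| = (n+1)²/[(2n+1)·(2n+2)] · 7/2, which tends to 7/8 as n → ∞.
Hence the series converges for |t − 1| < 1/(7/8) = 8/7, so the radius of convergence is 8/7.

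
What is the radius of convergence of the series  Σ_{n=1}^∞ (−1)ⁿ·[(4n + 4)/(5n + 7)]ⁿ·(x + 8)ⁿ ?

R = 5/4

Root test: |a_n|^(1/n) = (4n + 4)/(5n + 7) → 4/5.
Thus R = 1/(4/5) = 5/4.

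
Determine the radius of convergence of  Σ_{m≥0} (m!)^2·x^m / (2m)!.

R = 4

Ratio test: |a_{m+1}/a_m| = (m+1)²/[(2m+1)·(2m+2)] → 1/4 as m → ∞.
The series converges when 1/4 · |x| < 1, giving R = 4.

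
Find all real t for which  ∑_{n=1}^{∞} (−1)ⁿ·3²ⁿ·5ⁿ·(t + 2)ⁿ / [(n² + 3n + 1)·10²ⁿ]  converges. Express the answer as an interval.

[-38/9, 2/9]

Apply the ratio test: |a_{n+1}| / |a_n| = [(n² + 3n + 1)/((n+1)² + 3(n+1) + 1)] · 9·5/100, which tends to 9/20 as n → ∞.
Hence the series converges for |t + 2| < 1/(9/20) = 20/9, so the radius of convergence is 20/9.
Check t = 2/9: the terms are on the order of 1/n², so the series converges absolutely by comparison with the p-series (p = 2 > 1).
At t = -38/9: the terms are on the order of 1/n², so the series converges absolutely by comparison with the p-series (p = 2 > 1).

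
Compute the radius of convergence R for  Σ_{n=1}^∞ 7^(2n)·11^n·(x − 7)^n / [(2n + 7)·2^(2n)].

The ratio of consecutive coefficients is [(2n + 7)/(2(n+1) + 7)] · 49·11/4 → 539/4.
The series converges when 539/4 · |x − 7| < 1, giving R = 4/539.

R = 4/539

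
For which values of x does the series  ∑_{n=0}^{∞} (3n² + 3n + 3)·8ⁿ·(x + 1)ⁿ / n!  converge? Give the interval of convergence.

By the ratio test, |a_{n+1}/a_n| = (3(n+1)² + 3(n+1) + 3)/(3n² + 3n + 3) · 8 · 1/(n+1) → 0.
Since the limit is 0 < 1 for every x, the series converges on all of ℝ and R = ∞.

(−∞, ∞)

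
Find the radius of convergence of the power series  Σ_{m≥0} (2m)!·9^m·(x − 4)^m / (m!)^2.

R = 1/36

Ratio test: |a_{m+1}/a_m| = (2m+1)·(2m+2)/(m+1)² · 9 → 36 as m → ∞.
Hence the series converges for |x − 4| < 1/(36) = 1/36, so the radius of convergence is 1/36.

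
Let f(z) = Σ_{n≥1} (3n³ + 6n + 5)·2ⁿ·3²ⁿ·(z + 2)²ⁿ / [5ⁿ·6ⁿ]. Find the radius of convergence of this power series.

By the ratio test, |a_{n+1}/a_n| = [(3(n+1)³ + 6(n+1) + 5)/(3n³ + 6n + 5)] · 2·9/(5·6) → 3/5.
Writing y = (z + 2)², the series in y has radius 5/3, so |z + 2| < √(5/3) and R = √15/3.

R = √15/3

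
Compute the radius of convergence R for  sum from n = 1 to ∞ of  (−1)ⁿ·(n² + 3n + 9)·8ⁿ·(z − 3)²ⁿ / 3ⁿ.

R = √6/4

The ratio of consecutive coefficients is [((n+1)² + 3(n+1) + 9)/(n² + 3n + 9)] · 8/3 → 8/3.
Writing y = (z − 3)², the series in y has radius 3/8, so |z − 3| < √(3/8) and R = √6/4.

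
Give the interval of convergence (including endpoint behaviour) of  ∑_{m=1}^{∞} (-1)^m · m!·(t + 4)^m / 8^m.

{-4}

Ratio test: |a_{m+1}/a_m| = (m+1) · 1/8 → ∞ as m → ∞.
The terms grow without bound for any (t + 4) ≠ 0, so R = 0 (convergence only at t = -4).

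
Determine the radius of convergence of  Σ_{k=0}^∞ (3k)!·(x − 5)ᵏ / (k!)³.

Apply the ratio test: |a_{k+1}| / |a_k| = (3k+1)·(3k+2)·(3k+3)/(k+1)³, which tends to 27 as k → ∞.
Thus R = 1/(27) = 1/27.

R = 1/27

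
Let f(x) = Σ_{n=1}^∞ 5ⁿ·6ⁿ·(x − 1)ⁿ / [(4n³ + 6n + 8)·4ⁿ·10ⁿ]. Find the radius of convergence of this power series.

R = 4/3

The ratio of consecutive coefficients is [(4n³ + 6n + 8)/(4(n+1)³ + 6(n+1) + 8)] · 5·6/(4·10) → 3/4.
Hence the series converges for |x − 1| < 1/(3/4) = 4/3, so the radius of convergence is 4/3.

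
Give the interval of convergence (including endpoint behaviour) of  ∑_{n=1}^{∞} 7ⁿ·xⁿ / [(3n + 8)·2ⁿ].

[-2/7, 2/7)

The ratio of consecutive coefficients is [(3n + 8)/(3(n+1) + 8)] · 7/2 → 7/2.
The series converges when 7/2 · |x| < 1, giving R = 2/7.
Check x = 2/7: comparison with the harmonic series Σ 1/n shows the series diverges.
When x = -2/7, the terms alternate in sign and decrease monotonically to 0 in absolute value (size ~ c/n), so the alternating series test gives convergence.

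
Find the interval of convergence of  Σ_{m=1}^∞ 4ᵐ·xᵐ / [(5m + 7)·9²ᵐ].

Ratio test: |a_{m+1}/a_m| = [(5m + 7)/(5(m+1) + 7)] · 4/81 → 4/81 as m → ∞.
Convergence for |x| · 4/81 < 1, i.e. |x| < 81/4. So R = 81/4.
Endpoint x = 81/4: comparison with the harmonic series Σ 1/m shows the series diverges.
Endpoint x = -81/4: an alternating series whose terms decrease to 0 in absolute value, so it converges by the Leibniz criterion.

[-81/4, 81/4)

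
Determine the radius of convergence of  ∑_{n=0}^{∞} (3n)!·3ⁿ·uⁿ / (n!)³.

R = 1/81

Ratio test: |a_{n+1}/a_n| = (3n+1)·(3n+2)·(3n+3)/(n+1)³ · 3 → 81 as n → ∞.
Convergence for |u| · 81 < 1, i.e. |u| < 1/81. So R = 1/81.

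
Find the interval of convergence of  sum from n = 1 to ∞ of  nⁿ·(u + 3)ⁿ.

Root test: |a_n|^(1/n) = n → ∞.
The root grows without bound, so R = 0 (convergence only at u = -3).

{-3}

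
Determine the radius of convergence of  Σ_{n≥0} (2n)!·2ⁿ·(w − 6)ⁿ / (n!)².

Ratio test: |a_{n+1}/a_n| = (2n+1)·(2n+2)/(n+1)² · 2 → 8 as n → ∞.
Thus R = 1/(8) = 1/8.

R = 1/8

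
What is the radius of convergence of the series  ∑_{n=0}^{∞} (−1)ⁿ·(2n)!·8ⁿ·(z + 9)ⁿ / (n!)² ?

Ratio test: |a_{n+1}/a_n| = (2n+1)·(2n+2)/(n+1)² · 8 → 32 as n → ∞.
Hence the series converges for |z + 9| < 1/(32) = 1/32, so the radius of convergence is 1/32.

R = 1/32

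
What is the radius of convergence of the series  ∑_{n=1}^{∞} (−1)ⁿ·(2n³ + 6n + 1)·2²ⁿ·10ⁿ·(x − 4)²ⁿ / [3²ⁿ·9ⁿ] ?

R = 9√10/20

Ratio test: |a_{n+1}/a_n| = [(2(n+1)³ + 6(n+1) + 1)/(2n³ + 6n + 1)] · 4·10/(9·9) → 40/81 as n → ∞.
Since the exponent of (x − 4) increases by 2 each term, convergence requires |x − 4|² < 81/40, hence R = 9√10/20.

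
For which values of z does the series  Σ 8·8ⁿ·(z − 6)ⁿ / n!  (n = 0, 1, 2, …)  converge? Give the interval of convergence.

Apply the ratio test: |a_{n+1}| / |a_n| = 8/8 · 8 · 1/(n+1), which tends to 0 as n → ∞.
The ratio tends to 0 regardless of z, hence R = ∞.

(−∞, ∞)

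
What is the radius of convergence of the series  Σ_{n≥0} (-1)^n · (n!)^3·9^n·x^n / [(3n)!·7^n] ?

R = 21

Apply the ratio test: |a_{n+1}| / |a_n| = (n+1)³/[(3n+1)·(3n+2)·(3n+3)] · 9/7, which tends to 1/21 as n → ∞.
The series converges when 1/21 · |x| < 1, giving R = 21.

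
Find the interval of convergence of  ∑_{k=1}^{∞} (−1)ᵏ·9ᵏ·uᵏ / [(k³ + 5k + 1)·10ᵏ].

By the ratio test, |a_{k+1}/a_k| = [(k³ + 5k + 1)/((k+1)³ + 5(k+1) + 1)] · 9/10 → 9/10.
Thus R = 1/(9/10) = 10/9.
When u = 10/9, absolute convergence follows by limit comparison with Σ 1/k³.
At u = -10/9: the terms are on the order of 1/k³, so the series converges absolutely by comparison with the p-series (p = 3 > 1).

[-10/9, 10/9]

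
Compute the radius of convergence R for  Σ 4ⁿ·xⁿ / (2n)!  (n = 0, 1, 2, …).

R = ∞

By the ratio test, |a_{n+1}/a_n| = 4 · 1/[(2n+1)·(2n+2)] → 0.
Since the limit is 0 < 1 for every x, the series converges on all of ℝ and R = ∞.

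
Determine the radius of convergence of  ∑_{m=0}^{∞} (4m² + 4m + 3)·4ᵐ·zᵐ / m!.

R = ∞

By the ratio test, |a_{m+1}/a_m| = (4(m+1)² + 4(m+1) + 3)/(4m² + 4m + 3) · 4 · 1/(m+1) → 0.
Since the limit is 0 < 1 for every z, the series converges on all of ℝ and R = ∞.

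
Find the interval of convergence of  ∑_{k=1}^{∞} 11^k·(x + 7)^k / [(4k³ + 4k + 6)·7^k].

Apply the ratio test: |a_{k+1}| / |a_k| = [(4k³ + 4k + 6)/(4(k+1)³ + 4(k+1) + 6)] · 11/7, which tends to 11/7 as k → ∞.
The series converges when 11/7 · |x + 7| < 1, giving R = 7/11.
At x = -70/11: absolute convergence follows by limit comparison with Σ 1/k³.
Check x = -84/11: the terms are on the order of 1/k³, so the series converges absolutely by comparison with the p-series (p = 3 > 1).

[-84/11, -70/11]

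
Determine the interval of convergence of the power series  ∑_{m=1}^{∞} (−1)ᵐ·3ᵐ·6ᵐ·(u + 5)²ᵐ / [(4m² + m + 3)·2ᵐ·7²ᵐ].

[-22/3, -8/3]

Ratio test: |a_{m+1}/a_m| = [(4m² + m + 3)/(4(m+1)² + (m+1) + 3)] · 3·6/(2·49) → 9/49 as m → ∞.
Since the exponent of (u + 5) increases by 2 each term, convergence requires |u + 5|² < 49/9, hence R = 7/3.
Check u = -8/3: the series is dominated by a constant times Σ 1/m², which converges (p = 2 > 1).
Endpoint u = -22/3: absolute convergence follows by limit comparison with Σ 1/m².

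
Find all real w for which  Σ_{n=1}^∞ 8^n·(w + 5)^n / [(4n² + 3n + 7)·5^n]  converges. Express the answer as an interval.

By the ratio test, |a_{n+1}/a_n| = [(4n² + 3n + 7)/(4(n+1)² + 3(n+1) + 7)] · 8/5 → 8/5.
Convergence for |w + 5| · 8/5 < 1, i.e. |w + 5| < 5/8. So R = 5/8.
When w = -35/8, the terms are on the order of 1/n², so the series converges absolutely by comparison with the p-series (p = 2 > 1).
At w = -45/8: the series is dominated by a constant times Σ 1/n², which converges (p = 2 > 1).

[-45/8, -35/8]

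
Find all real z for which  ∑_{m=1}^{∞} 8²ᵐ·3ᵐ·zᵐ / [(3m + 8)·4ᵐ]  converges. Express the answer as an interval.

[-1/48, 1/48)

Apply the ratio test: |a_{m+1}| / |a_m| = [(3m + 8)/(3(m+1) + 8)] · 64·3/4, which tends to 48 as m → ∞.
Hence the series converges for |z| < 1/(48) = 1/48, so the radius of convergence is 1/48.
Check z = 1/48: the terms are asymptotic to a nonzero constant times 1/m, so the series diverges by limit comparison with Σ 1/m.
At z = -1/48: an alternating series whose terms decrease to 0 in absolute value, so it converges by the Leibniz criterion.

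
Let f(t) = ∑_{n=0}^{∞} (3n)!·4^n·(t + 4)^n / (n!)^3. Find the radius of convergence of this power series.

The ratio of consecutive coefficients is (3n+1)·(3n+2)·(3n+3)/(n+1)³ · 4 → 108.
Convergence for |t + 4| · 108 < 1, i.e. |t + 4| < 1/108. So R = 1/108.

R = 1/108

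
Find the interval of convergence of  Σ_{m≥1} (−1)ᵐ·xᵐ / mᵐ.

Applying the root test, |a_m|^(1/m) = 1/m → 0.
The limit is 0 for every x, so R = ∞.

(−∞, ∞)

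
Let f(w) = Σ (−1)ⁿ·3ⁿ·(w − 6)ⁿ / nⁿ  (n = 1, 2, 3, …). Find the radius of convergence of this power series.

Root test: |a_n|^(1/n) = 3/n → 0.
Since the n-th root of |a_n| tends to 0, the series converges for all real w; R = ∞.

R = ∞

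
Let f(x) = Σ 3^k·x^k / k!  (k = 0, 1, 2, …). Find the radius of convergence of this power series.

By the ratio test, |a_{k+1}/a_k| = 3 · 1/(k+1) → 0.
The limit is 0, so the series converges for all x; R = ∞.

R = ∞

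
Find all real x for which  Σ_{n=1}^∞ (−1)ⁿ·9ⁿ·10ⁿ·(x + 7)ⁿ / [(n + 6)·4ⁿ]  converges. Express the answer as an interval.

(-317/45, -313/45]

Ratio test: |a_{n+1}/a_n| = [(n + 6)/((n+1) + 6)] · 9·10/4 → 45/2 as n → ∞.
Convergence for |x + 7| · 45/2 < 1, i.e. |x + 7| < 2/45. So R = 2/45.
Check x = -313/45: convergence follows from the alternating series test (terms decrease monotonically to 0).
When x = -317/45, the terms are asymptotic to a nonzero constant times 1/n, so the series diverges by limit comparison with Σ 1/n.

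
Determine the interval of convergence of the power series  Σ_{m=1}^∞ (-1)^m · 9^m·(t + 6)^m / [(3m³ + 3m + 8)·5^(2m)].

By the ratio test, |a_{m+1}/a_m| = [(3m³ + 3m + 8)/(3(m+1)³ + 3(m+1) + 8)] · 9/25 → 9/25.
Thus R = 1/(9/25) = 25/9.
Check t = -29/9: the series is dominated by a constant times Σ 1/m³, which converges (p = 3 > 1).
Check t = -79/9: absolute convergence follows by limit comparison with Σ 1/m³.

[-79/9, -29/9]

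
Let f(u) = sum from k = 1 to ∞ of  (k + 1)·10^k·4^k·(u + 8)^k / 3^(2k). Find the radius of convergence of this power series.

Apply the ratio test: |a_{k+1}| / |a_k| = [((k+1) + 1)/(k + 1)] · 10·4/9, which tends to 40/9 as k → ∞.
The series converges when 40/9 · |u + 8| < 1, giving R = 9/40.

R = 9/40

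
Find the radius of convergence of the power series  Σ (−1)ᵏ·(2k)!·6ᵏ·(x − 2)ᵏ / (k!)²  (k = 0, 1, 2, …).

Apply the ratio test: |a_{k+1}| / |a_k| = (2k+1)·(2k+2)/(k+1)² · 6, which tends to 24 as k → ∞.
Convergence for |x − 2| · 24 < 1, i.e. |x − 2| < 1/24. So R = 1/24.

R = 1/24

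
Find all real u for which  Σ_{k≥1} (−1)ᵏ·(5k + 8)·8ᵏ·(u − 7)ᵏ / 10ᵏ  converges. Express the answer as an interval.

Apply the ratio test: |a_{k+1}| / |a_k| = [(5(k+1) + 8)/(5k + 8)] · 8/10, which tends to 4/5 as k → ∞.
Convergence for |u − 7| · 4/5 < 1, i.e. |u − 7| < 5/4. So R = 5/4.
Check u = 33/4: the terms have absolute value of order k, which does not tend to 0, so the series diverges by the divergence test.
At u = 23/4: the terms do not tend to 0, so the series diverges.

(23/4, 33/4)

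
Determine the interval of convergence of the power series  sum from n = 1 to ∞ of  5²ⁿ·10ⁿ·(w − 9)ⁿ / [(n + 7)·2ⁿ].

[1124/125, 1126/125)

Ratio test: |a_{n+1}/a_n| = [(n + 7)/((n+1) + 7)] · 25·10/2 → 125 as n → ∞.
The series converges when 125 · |w − 9| < 1, giving R = 1/125.
At w = 1126/125: comparison with the harmonic series Σ 1/n shows the series diverges.
When w = 1124/125, an alternating series whose terms decrease to 0 in absolute value, so it converges by the Leibniz criterion.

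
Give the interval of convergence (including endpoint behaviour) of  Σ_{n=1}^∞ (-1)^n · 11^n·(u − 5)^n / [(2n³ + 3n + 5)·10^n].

[45/11, 65/11]

By the ratio test, |a_{n+1}/a_n| = [(2n³ + 3n + 5)/(2(n+1)³ + 3(n+1) + 5)] · 11/10 → 11/10.
Hence the series converges for |u − 5| < 1/(11/10) = 10/11, so the radius of convergence is 10/11.
Check u = 65/11: the series is dominated by a constant times Σ 1/n³, which converges (p = 3 > 1).
Endpoint u = 45/11: the series is dominated by a constant times Σ 1/n³, which converges (p = 3 > 1).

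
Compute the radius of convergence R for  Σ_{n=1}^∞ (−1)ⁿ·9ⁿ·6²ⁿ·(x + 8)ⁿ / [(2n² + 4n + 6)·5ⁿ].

By the ratio test, |a_{n+1}/a_n| = [(2n² + 4n + 6)/(2(n+1)² + 4(n+1) + 6)] · 9·36/5 → 324/5.
Convergence for |x + 8| · 324/5 < 1, i.e. |x + 8| < 5/324. So R = 5/324.

R = 5/324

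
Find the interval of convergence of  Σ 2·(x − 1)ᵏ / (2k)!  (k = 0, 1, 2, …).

(−∞, ∞)

Ratio test: |a_{k+1}/a_k| = 2/2 · 1/[(2k+1)·(2k+2)] → 0 as k → ∞.
The limit is 0, so the series converges for all x; R = ∞.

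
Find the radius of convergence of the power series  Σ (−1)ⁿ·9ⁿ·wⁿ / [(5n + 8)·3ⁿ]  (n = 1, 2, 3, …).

Ratio test: |a_{n+1}/a_n| = [(5n + 8)/(5(n+1) + 8)] · 9/3 → 3 as n → ∞.
The series converges when 3 · |w| < 1, giving R = 1/3.

R = 1/3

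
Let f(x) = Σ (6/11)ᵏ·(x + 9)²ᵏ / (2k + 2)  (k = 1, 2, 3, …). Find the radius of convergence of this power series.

R = √66/6

By the ratio test, |a_{k+1}/a_k| = [(2k + 2)/(2(k+1) + 2)] · 6/11 → 6/11.
Since the exponent of (x + 9) increases by 2 each term, convergence requires |x + 9|² < 11/6, hence R = √66/6.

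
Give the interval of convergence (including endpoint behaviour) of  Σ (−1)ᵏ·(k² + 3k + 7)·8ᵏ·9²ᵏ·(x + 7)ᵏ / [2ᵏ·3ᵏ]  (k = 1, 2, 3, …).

By the ratio test, |a_{k+1}/a_k| = [((k+1)² + 3(k+1) + 7)/(k² + 3k + 7)] · 8·81/(2·3) → 108.
Convergence for |x + 7| · 108 < 1, i.e. |x + 7| < 1/108. So R = 1/108.
When x = -755/108, the terms have absolute value of order k², which does not tend to 0, so the series diverges by the divergence test.
Endpoint x = -757/108: the terms have absolute value of order k², which does not tend to 0, so the series diverges by the divergence test.

(-757/108, -755/108)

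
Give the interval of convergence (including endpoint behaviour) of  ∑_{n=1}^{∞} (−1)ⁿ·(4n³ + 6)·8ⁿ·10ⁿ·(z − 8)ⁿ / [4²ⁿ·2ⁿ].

(38/5, 42/5)

The ratio of consecutive coefficients is [(4(n+1)³ + 6)/(4n³ + 6)] · 8·10/(16·2) → 5/2.
Convergence for |z − 8| · 5/2 < 1, i.e. |z − 8| < 2/5. So R = 2/5.
At z = 42/5: the n-th term does not approach 0; divergence by the term test.
Endpoint z = 38/5: the terms do not tend to 0, so the series diverges.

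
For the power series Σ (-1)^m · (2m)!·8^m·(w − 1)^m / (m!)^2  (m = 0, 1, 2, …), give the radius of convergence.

R = 1/32

Ratio test: |a_{m+1}/a_m| = (2m+1)·(2m+2)/(m+1)² · 8 → 32 as m → ∞.
Hence the series converges for |w − 1| < 1/(32) = 1/32, so the radius of convergence is 1/32.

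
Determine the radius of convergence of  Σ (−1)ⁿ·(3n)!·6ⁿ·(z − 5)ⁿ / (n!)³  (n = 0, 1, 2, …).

R = 1/162

By the ratio test, |a_{n+1}/a_n| = (3n+1)·(3n+2)·(3n+3)/(n+1)³ · 6 → 162.
Hence the series converges for |z − 5| < 1/(162) = 1/162, so the radius of convergence is 1/162.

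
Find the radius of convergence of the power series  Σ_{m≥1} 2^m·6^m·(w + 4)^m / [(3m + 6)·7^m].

R = 7/12

Ratio test: |a_{m+1}/a_m| = [(3m + 6)/(3(m+1) + 6)] · 2·6/7 → 12/7 as m → ∞.
The series converges when 12/7 · |w + 4| < 1, giving R = 7/12.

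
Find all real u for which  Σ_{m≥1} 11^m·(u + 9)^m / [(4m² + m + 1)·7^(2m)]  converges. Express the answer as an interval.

[-148/11, -50/11]

Ratio test: |a_{m+1}/a_m| = [(4m² + m + 1)/(4(m+1)² + (m+1) + 1)] · 11/49 → 11/49 as m → ∞.
Thus R = 1/(11/49) = 49/11.
At u = -50/11: the terms are on the order of 1/m², so the series converges absolutely by comparison with the p-series (p = 2 > 1).
At u = -148/11: the series is dominated by a constant times Σ 1/m², which converges (p = 2 > 1).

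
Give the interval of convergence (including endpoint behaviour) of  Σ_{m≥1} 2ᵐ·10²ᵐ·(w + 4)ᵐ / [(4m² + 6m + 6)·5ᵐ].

The ratio of consecutive coefficients is [(4m² + 6m + 6)/(4(m+1)² + 6(m+1) + 6)] · 2·100/5 → 40.
Hence the series converges for |w + 4| < 1/(40) = 1/40, so the radius of convergence is 1/40.
At w = -159/40: absolute convergence follows by limit comparison with Σ 1/m².
At w = -161/40: the series is dominated by a constant times Σ 1/m², which converges (p = 2 > 1).

[-161/40, -159/40]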